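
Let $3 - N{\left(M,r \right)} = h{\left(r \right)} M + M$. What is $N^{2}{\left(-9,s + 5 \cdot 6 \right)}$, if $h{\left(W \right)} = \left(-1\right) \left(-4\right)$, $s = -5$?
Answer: $2304$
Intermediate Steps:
$h{\left(W \right)} = 4$
$N{\left(M,r \right)} = 3 - 5 M$ ($N{\left(M,r \right)} = 3 - \left(4 M + M\right) = 3 - 5 M$)
$N^{2}{\left(-9,s + 5 \cdot 6 \right)} = \left(3 - -45\right)^{2} = \left(3 + 45\right)^{2} = 48^{2} = 2304$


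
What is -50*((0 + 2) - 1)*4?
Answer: -200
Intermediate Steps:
-50*((0 + 2) - 1)*4 = -50*(2 - 1)*4 = -50*4 = -200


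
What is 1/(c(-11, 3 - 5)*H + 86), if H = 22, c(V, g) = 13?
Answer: 1/372 ≈ 0.0026882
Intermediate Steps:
1/(c(-11, 3 - 5)*H + 86) = 1/(13*22 + 86) = 1/(286 + 86) = 1/372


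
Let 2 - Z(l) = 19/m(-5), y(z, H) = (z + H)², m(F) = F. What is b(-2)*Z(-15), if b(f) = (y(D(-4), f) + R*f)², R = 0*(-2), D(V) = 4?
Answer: 464/5 ≈ 92.800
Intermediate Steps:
R = 0
y(z, H) = (H + z)²
Z(l) = 29/5 (Z(l) = 2 - 19/(-5) = 2 - 19*(-1)/5 = 2 - 1*(-19/5) = 2 + 19/5 = 29/5)
b(f) = (4 + f)⁴ (b(f) = ((f + 4)² + 0*f)² = ((4 + f)² + 0)² = ((4 + f)²)² = (4 + f)⁴)
b(-2)*Z(-15) = (4 - 2)⁴*(29/5) = 2⁴*(29/5) = 16*(29/5) = 464/5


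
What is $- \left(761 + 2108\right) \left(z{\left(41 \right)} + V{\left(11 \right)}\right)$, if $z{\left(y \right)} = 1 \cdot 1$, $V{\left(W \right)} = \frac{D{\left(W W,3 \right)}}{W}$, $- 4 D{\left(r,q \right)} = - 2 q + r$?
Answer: $\frac{203699}{44} \approx 4629.5$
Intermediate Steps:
$D{\left(r,q \right)} = \frac{q}{2} - \frac{r}{4}$ ($D{\left(r,q \right)} = - \frac{- 2 q + r}{4} = - \frac{r - 2 q}{4} = \frac{q}{2} - \frac{r}{4}$)
$V{\left(W \right)} = \frac{\frac{3}{2} - \frac{W^{2}}{4}}{W}$ ($V{\left(W \right)} = \frac{\frac{1}{2} \cdot 3 - \frac{W W}{4}}{W} = \frac{\frac{3}{2} - \frac{W^{2}}{4}}{W}$)
$z{\left(y \right)} = 1$
$- \left(761 + 2108\right) \left(z{\left(41 \right)} + V{\left(11 \right)}\right) = - \left(761 + 2108\right) \left(1 + \frac{6 - 11^{2}}{4 \cdot 11}\right) = - 2869 \left(1 + \frac{1}{4} \cdot \frac{1}{11} \left(6 - 121\right)\right) = - 2869 \left(1 + \frac{1}{4} \cdot \frac{1}{11} \left(-115\right)\right) = - 2869 \left(1 - \frac{115}{44}\right) = - \frac{2869 \left(-71\right)}{44} = \left(-1\right) \left(- \frac{203699}{44}\right) = \frac{203699}{44}$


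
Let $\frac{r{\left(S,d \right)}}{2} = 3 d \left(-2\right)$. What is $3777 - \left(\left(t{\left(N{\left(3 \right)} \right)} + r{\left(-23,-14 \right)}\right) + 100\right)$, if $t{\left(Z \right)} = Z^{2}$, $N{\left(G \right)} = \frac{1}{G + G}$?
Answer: $\frac{126323}{36} \approx 3509.0$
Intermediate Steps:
$N{\left(G \right)} = \frac{1}{2 G}$
$r{\left(S,d \right)} = - 12 d$ ($r{\left(S,d \right)} = 2 \cdot 3 d \left(-2\right) = 2 \left(- 6 d\right) = - 12 d$)
$3777 - \left(\left(t{\left(N{\left(3 \right)} \right)} + r{\left(-23,-14 \right)}\right) + 100\right) = 3777 - \left(\left(\left(\frac{1}{2 \cdot 3}\right)^{2} - -168\right) + 100\right) = 3777 - \left(\left(\left(\frac{1}{2} \cdot \frac{1}{3}\right)^{2} + 168\right) + 100\right) = 3777 - \left(\left(\left(\frac{1}{6}\right)^{2} + 168\right) + 100\right) = 3777 - \left(\left(\frac{1}{36} + 168\right) + 100\right) = 3777 - \left(\frac{6049}{36} + 100\right) = 3777 - \frac{9649}{36} = \frac{126323}{36}$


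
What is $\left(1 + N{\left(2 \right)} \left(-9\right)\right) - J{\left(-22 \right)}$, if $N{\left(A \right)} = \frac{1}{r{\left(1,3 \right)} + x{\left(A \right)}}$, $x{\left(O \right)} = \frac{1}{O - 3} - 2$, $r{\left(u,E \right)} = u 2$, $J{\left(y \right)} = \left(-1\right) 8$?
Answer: $18$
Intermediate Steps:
$J{\left(y \right)} = -8$
$r{\left(u,E \right)} = 2 u$
$x{\left(O \right)} = -2 + \frac{1}{-3 + O}$ ($x{\left(O \right)} = \frac{1}{-3 + O} - 2 = -2 + \frac{1}{-3 + O}$)
$N{\left(A \right)} = \frac{1}{2 + \frac{7 - 2 A}{-3 + A}}$ ($N{\left(A \right)} = \frac{1}{2 \cdot 1 + \frac{7 - 2 A}{-3 + A}} = \frac{1}{2 + \frac{7 - 2 A}{-3 + A}}$)
$\left(1 + N{\left(2 \right)} \left(-9\right)\right) - J{\left(-22 \right)} = \left(1 + \left(-3 + 2\right) \left(-9\right)\right) - -8 = \left(1 - -9\right) + 8 = \left(1 + 9\right) + 8 = 10 + 8 = 18$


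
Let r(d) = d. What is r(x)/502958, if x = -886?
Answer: -443/251479 ≈ -0.0017616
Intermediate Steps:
r(x)/502958 = -886/502958 = -886*1/502958 = -443/251479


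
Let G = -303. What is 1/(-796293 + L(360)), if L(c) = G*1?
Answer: -1/796596 ≈ -1.2553e-6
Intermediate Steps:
L(c) = -303 (L(c) = -303*1 = -303)
1/(-796293 + L(360)) = 1/(-796293 - 303) = 1/(-796596) = -1/796596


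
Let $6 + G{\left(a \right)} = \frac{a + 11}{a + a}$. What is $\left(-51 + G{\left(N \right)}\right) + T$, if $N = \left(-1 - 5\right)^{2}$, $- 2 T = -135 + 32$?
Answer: $- \frac{349}{72} \approx -4.8472$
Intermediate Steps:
$T = \frac{103}{2}$ ($T = - \frac{-135 + 32}{2} = \left(- \frac{1}{2}\right) \left(-103\right) = \frac{103}{2} \approx 51.5$)
$N = 36$ ($N = \left(-6\right)^{2} = 36$)
$G{\left(a \right)} = -6 + \frac{11 + a}{2 a}$ ($G{\left(a \right)} = -6 + \frac{a + 11}{a + a} = -6 + \frac{11 + a}{2 a}$)
$\left(-51 + G{\left(N \right)}\right) + T = \left(-51 + \frac{11 \left(1 - 36\right)}{2 \cdot 36}\right) + \frac{103}{2} = \left(-51 + \frac{11}{2} \cdot \frac{1}{36} \left(1 - 36\right)\right) + \frac{103}{2} = \left(-51 + \frac{11}{2} \cdot \frac{1}{36} \left(-35\right)\right) + \frac{103}{2} = \left(-51 - \frac{385}{72}\right) + \frac{103}{2} = - \frac{4057}{72} + \frac{103}{2} = - \frac{349}{72}$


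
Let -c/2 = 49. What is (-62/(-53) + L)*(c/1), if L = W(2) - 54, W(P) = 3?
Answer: 258818/53 ≈ 4883.4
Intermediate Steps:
c = -98 (c = -2*49 = -98)
L = -51 (L = 3 - 54 = -51)
(-62/(-53) + L)*(c/1) = (-62/(-53) - 51)*(-98/1) = (-62*(-1/53) - 51)*(-98*1) = (62/53 - 51)*(-98) = -2641/53*(-98) = 258818/53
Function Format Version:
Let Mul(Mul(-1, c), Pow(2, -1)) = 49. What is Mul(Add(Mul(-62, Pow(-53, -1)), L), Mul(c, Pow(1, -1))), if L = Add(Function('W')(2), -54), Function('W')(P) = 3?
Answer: Rational(258818, 53) ≈ 4883.4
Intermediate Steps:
c = -98 (c = Mul(-2, 49) = -98)
L = -51 (L = Add(3, -54) = -51)
Mul(Add(Mul(-62, Pow(-53, -1)), L), Mul(c, Pow(1, -1))) = Mul(Add(Mul(-62, Pow(-53, -1)), -51), Mul(-98, Pow(1, -1))) = Mul(Add(Mul(-62, Rational(-1, 53)), -51), Mul(-98, 1)) = Mul(Add(Rational(62, 53), -51), -98) = Mul(Rational(-2641, 53), -98) = Rational(258818, 53)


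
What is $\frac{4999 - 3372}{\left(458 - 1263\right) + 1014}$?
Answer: $\frac{1627}{209} \approx 7.7847$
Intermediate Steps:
$\frac{4999 - 3372}{\left(458 - 1263\right) + 1014} = \frac{1627}{\left(458 - 1263\right) + 1014} = \frac{1627}{-805 + 1014} = \frac{1627}{209}$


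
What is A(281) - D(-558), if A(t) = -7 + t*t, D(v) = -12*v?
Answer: 72258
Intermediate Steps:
A(t) = -7 + t²
A(281) - D(-558) = (-7 + 281²) - (-12)*(-558) = (-7 + 78961) - 1*6696 = 78954 - 6696 = 72258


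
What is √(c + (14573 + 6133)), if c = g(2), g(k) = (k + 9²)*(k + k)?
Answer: √21038 ≈ 145.04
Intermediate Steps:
g(k) = 2*k*(81 + k) (g(k) = (k + 81)*(2*k) = (81 + k)*(2*k) = 2*k*(81 + k))
c = 332 (c = 2*2*(81 + 2) = 2*2*83 = 332)
√(c + (14573 + 6133)) = √(332 + (14573 + 6133)) = √(332 + 20706) = √21038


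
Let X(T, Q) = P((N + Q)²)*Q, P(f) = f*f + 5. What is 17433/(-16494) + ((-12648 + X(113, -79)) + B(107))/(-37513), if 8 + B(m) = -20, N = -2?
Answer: 18696852768897/206246474 ≈ 90653.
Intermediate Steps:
B(m) = -28 (B(m) = -8 - 20 = -28)
P(f) = 5 + f² (P(f) = f² + 5 = 5 + f²)
X(T, Q) = Q*(5 + (-2 + Q)⁴) (X(T, Q) = (5 + ((-2 + Q)²)²)*Q = (5 + (-2 + Q)⁴)*Q = Q*(5 + (-2 + Q)⁴))
17433/(-16494) + ((-12648 + X(113, -79)) + B(107))/(-37513) = 17433/(-16494) + ((-12648 - 79*(5 + (-2 - 79)⁴)) - 28)/(-37513) = 17433*(-1/16494) + ((-12648 - 79*(5 + (-81)⁴)) - 28)*(-1/37513) = -5811/5498 + ((-12648 - 79*(5 + 43046721)) - 28)*(-1/37513) = -5811/5498 + ((-12648 - 79*43046726) - 28)*(-1/37513) = -5811/5498 + ((-12648 - 3400691354) - 28)*(-1/37513) = -5811/5498 + (-3400704002 - 28)*(-1/37513) = -5811/5498 - 3400704030*(-1/37513) = -5811/5498 + 3400704030/37513 = 18696852768897/206246474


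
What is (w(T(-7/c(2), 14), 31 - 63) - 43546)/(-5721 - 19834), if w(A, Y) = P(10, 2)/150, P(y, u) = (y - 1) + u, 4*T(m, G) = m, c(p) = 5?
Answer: 6531889/3833250 ≈ 1.7040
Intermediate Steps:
T(m, G) = m/4
P(y, u) = -1 + u + y (P(y, u) = (-1 + y) + u = -1 + u + y)
w(A, Y) = 11/150 (w(A, Y) = (-1 + 2 + 10)/150 = 11*(1/150) = 11/150)
(w(T(-7/c(2), 14), 31 - 63) - 43546)/(-5721 - 19834) = (11/150 - 43546)/(-5721 - 19834) = -6531889/150/(-25555) = -6531889/150*(-1/25555) = 6531889/3833250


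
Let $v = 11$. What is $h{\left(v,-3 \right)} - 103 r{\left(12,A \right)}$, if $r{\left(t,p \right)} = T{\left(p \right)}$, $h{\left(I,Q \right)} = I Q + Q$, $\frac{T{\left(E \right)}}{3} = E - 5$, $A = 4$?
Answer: $273$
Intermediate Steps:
$T{\left(E \right)} = -15 + 3 E$ ($T{\left(E \right)} = 3 \left(E - 5\right) = 3 \left(-5 + E\right) = -15 + 3 E$)
$h{\left(I,Q \right)} = Q + I Q$
$r{\left(t,p \right)} = -15 + 3 p$
$h{\left(v,-3 \right)} - 103 r{\left(12,A \right)} = - 3 \left(1 + 11\right) - 103 \left(-15 + 3 \cdot 4\right) = \left(-3\right) 12 - 103 \left(-15 + 12\right) = -36 - -309 = -36 + 309 = 273$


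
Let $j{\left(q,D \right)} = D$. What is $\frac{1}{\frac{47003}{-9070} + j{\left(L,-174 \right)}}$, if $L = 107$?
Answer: $- \frac{9070}{1625183} \approx -0.0055809$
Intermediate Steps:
$\frac{1}{\frac{47003}{-9070} + j{\left(L,-174 \right)}} = \frac{1}{\frac{47003}{-9070} - 174} = \frac{1}{47003 \left(- \frac{1}{9070}\right) - 174} = \frac{1}{- \frac{47003}{9070} - 174} = \frac{1}{- \frac{1625183}{9070}} = - \frac{9070}{1625183}$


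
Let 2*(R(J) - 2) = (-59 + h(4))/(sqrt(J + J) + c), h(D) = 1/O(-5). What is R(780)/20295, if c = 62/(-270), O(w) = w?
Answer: 56736202/576987641505 - 23976*sqrt(390)/12821947589 ≈ 6.1404e-5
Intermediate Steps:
h(D) = -1/5 (h(D) = 1/(-5) = -1/5)
c = -31/135 (c = 62*(-1/270) = -31/135 ≈ -0.22963)
R(J) = 2 - 148/(5*(-31/135 + sqrt(2)*sqrt(J))) (R(J) = 2 + ((-59 - 1/5)/(sqrt(J + J) - 31/135))/2 = 2 + (-296/(5*(sqrt(2*J) - 31/135)))/2 = 2 + (-296/(5*(sqrt(2)*sqrt(J) - 31/135)))/2 = 2 + (-296/(5*(-31/135 + sqrt(2)*sqrt(J))))/2 = 2 - 148/(5*(-31/135 + sqrt(2)*sqrt(J))))
R(780)/20295 = (2*(-2029 + 135*sqrt(2)*sqrt(780))/(-31 + 135*sqrt(2)*sqrt(780)))/20295 = (2*(-2029 + 135*sqrt(2)*(2*sqrt(195)))/(-31 + 135*sqrt(2)*(2*sqrt(195))))*(1/20295) = (2*(-2029 + 270*sqrt(390))/(-31 + 270*sqrt(390)))*(1/20295) = 2*(-2029 + 270*sqrt(390))/(20295*(-31 + 270*sqrt(390)))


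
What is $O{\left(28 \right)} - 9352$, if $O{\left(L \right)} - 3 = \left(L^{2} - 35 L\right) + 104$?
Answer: $-9441$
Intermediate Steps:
$O{\left(L \right)} = 107 + L^{2} - 35 L$ ($O{\left(L \right)} = 3 + \left(\left(L^{2} - 35 L\right) + 104\right) = 3 + \left(104 + L^{2} - 35 L\right) = 107 + L^{2} - 35 L$)
$O{\left(28 \right)} - 9352 = \left(107 + 28^{2} - 980\right) - 9352 = \left(107 + 784 - 980\right) - 9352 = -89 - 9352 = -9441$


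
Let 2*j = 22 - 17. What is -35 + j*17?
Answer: 15/2 ≈ 7.5000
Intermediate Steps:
j = 5/2 (j = (22 - 17)/2 = (½)*5 = 5/2 ≈ 2.5000)
-35 + j*17 = -35 + (5/2)*17 = -35 + 85/2 = 15/2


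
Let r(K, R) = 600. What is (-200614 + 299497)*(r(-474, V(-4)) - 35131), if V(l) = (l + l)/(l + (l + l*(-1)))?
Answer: -3414528873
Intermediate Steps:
V(l) = 2 (V(l) = (2*l)/(l + (l - l)) = (2*l)/(l + 0) = (2*l)/l = 2)
(-200614 + 299497)*(r(-474, V(-4)) - 35131) = (-200614 + 299497)*(600 - 35131) = 98883*(-34531) = -3414528873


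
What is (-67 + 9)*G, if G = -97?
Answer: 5626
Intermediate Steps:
(-67 + 9)*G = (-67 + 9)*(-97) = -58*(-97) = 5626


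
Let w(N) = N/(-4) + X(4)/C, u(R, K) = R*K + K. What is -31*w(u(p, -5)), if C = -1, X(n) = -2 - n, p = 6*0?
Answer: -899/4 ≈ -224.75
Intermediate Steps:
p = 0
u(R, K) = K + K*R (u(R, K) = K*R + K = K + K*R)
w(N) = 6 - N/4 (w(N) = N/(-4) + (-2 - 1*4)/(-1) = N*(-¼) + (-2 - 4)*(-1) = -N/4 - 6*(-1) = -N/4 + 6 = 6 - N/4)
-31*w(u(p, -5)) = -31*(6 - (-5)*(1 + 0)/4) = -31*(6 - (-5)/4) = -31*(6 - ¼*(-5)) = -31*(6 + 5/4) = -31*29/4 = -899/4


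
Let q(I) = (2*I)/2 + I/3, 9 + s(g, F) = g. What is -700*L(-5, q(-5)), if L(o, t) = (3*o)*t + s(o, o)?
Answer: -60200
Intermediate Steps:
s(g, F) = -9 + g
q(I) = 4*I/3 (q(I) = (2*I)*(1/2) + I*(1/3) = I + I/3 = 4*I/3)
L(o, t) = -9 + o + 3*o*t (L(o, t) = (3*o)*t + (-9 + o) = 3*o*t + (-9 + o) = -9 + o + 3*o*t)
-700*L(-5, q(-5)) = -700*(-9 - 5 + 3*(-5)*((4/3)*(-5))) = -700*(-9 - 5 + 3*(-5)*(-20/3)) = -700*(-9 - 5 + 100) = -700*86 = -60200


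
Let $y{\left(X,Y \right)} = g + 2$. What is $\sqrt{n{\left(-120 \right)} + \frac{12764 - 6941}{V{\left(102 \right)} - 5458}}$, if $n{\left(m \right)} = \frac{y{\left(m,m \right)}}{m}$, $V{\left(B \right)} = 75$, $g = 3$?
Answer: $\frac{i \sqrt{4687570230}}{64596} \approx 1.0599 i$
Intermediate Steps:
$y{\left(X,Y \right)} = 5$ ($y{\left(X,Y \right)} = 3 + 2 = 5$)
$n{\left(m \right)} = \frac{5}{m}$
$\sqrt{n{\left(-120 \right)} + \frac{12764 - 6941}{V{\left(102 \right)} - 5458}} = \sqrt{\frac{5}{-120} + \frac{12764 - 6941}{75 - 5458}} = \sqrt{5 \left(- \frac{1}{120}\right) + \frac{5823}{-5383}} = \sqrt{- \frac{1}{24} + 5823 \left(- \frac{1}{5383}\right)} = \sqrt{- \frac{1}{24} - \frac{5823}{5383}} = \sqrt{- \frac{145135}{129192}} = \frac{i \sqrt{4687570230}}{64596}$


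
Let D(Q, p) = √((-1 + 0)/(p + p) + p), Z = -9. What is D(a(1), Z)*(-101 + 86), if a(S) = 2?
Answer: -5*I*√322/2 ≈ -44.861*I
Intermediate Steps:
D(Q, p) = √(p - 1/(2*p)) (D(Q, p) = √(-1/(2*p) + p) = √(p - 1/(2*p)))
D(a(1), Z)*(-101 + 86) = (√(-2/(-9) + 4*(-9))/2)*(-101 + 86) = (√(-2*(-⅑) - 36)/2)*(-15) = (√(2/9 - 36)/2)*(-15) = (√(-322/9)/2)*(-15) = ((I*√322/3)/2)*(-15) = (I*√322/6)*(-15) = -5*I*√322/2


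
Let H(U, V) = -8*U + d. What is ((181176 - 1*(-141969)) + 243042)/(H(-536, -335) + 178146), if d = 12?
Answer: 566187/182446 ≈ 3.1033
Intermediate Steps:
H(U, V) = 12 - 8*U (H(U, V) = -8*U + 12 = 12 - 8*U)
((181176 - 1*(-141969)) + 243042)/(H(-536, -335) + 178146) = ((181176 - 1*(-141969)) + 243042)/((12 - 8*(-536)) + 178146) = ((181176 + 141969) + 243042)/((12 + 4288) + 178146) = (323145 + 243042)/(4300 + 178146) = 566187/182446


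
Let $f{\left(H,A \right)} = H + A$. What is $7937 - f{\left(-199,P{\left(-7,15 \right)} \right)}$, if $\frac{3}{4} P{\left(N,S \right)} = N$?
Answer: $\frac{24436}{3} \approx 8145.3$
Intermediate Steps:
$P{\left(N,S \right)} = \frac{4 N}{3}$
$f{\left(H,A \right)} = A + H$
$7937 - f{\left(-199,P{\left(-7,15 \right)} \right)} = 7937 - \left(\frac{4}{3} \left(-7\right) - 199\right) = 7937 - \left(- \frac{28}{3} - 199\right) = 7937 - - \frac{625}{3} = 7937 + \frac{625}{3} = \frac{24436}{3}$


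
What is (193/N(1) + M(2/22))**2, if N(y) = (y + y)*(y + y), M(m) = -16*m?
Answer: 4239481/1936 ≈ 2189.8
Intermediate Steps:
N(y) = 4*y**2 (N(y) = (2*y)*(2*y) = 4*y**2)
(193/N(1) + M(2/22))**2 = (193/((4*1**2)) - 32/22)**2 = (193/((4*1)) - 32/22)**2 = (193/4 - 16*1/11)**2 = (193*(1/4) - 16/11)**2 = (193/4 - 16/11)**2 = (2059/44)**2 = 4239481/1936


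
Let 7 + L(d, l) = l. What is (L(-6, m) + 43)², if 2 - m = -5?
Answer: 1849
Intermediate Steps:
m = 7 (m = 2 - 1*(-5) = 2 + 5 = 7)
L(d, l) = -7 + l
(L(-6, m) + 43)² = ((-7 + 7) + 43)² = (0 + 43)² = 43² = 1849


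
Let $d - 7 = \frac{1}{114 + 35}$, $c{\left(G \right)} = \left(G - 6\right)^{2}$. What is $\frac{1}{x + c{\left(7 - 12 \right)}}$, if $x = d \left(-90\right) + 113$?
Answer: $- \frac{149}{59094} \approx -0.0025214$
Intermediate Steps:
$c{\left(G \right)} = \left(-6 + G\right)^{2}$
$d = \frac{1044}{149}$ ($d = 7 + \frac{1}{114 + 35} = 7 + \frac{1}{149} = \frac{1044}{149} \approx 7.0067$)
$x = - \frac{77123}{149}$ ($x = \frac{1044}{149} \left(-90\right) + 113 = - \frac{93960}{149} + 113 = - \frac{77123}{149} \approx -517.6$)
$\frac{1}{x + c{\left(7 - 12 \right)}} = \frac{1}{- \frac{77123}{149} + \left(-6 + \left(7 - 12\right)\right)^{2}} = \frac{1}{- \frac{77123}{149} + \left(-6 - 5\right)^{2}} = \frac{1}{- \frac{77123}{149} + \left(-11\right)^{2}} = \frac{1}{- \frac{77123}{149} + 121} = \frac{1}{- \frac{59094}{149}} = - \frac{149}{59094}$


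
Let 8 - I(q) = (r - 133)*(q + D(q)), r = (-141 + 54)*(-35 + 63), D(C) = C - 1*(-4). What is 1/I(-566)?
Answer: -1/2897824 ≈ -3.4509e-7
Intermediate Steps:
D(C) = 4 + C (D(C) = C + 4 = 4 + C)
r = -2436 (r = -87*28 = -2436)
I(q) = 10284 + 5138*q (I(q) = 8 - (-2436 - 133)*(q + (4 + q)) = 8 - (-2569)*(4 + 2*q) = 8 - (-10276 - 5138*q) = 8 + (10276 + 5138*q) = 10284 + 5138*q)
1/I(-566) = 1/(10284 + 5138*(-566)) = 1/(10284 - 2908108) = 1/(-2897824) = -1/2897824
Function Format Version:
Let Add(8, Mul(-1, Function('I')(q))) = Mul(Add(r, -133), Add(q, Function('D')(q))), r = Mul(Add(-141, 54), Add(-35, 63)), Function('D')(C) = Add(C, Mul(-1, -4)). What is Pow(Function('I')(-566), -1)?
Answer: Rational(-1, 2897824) ≈ -3.4509e-7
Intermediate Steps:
Function('D')(C) = Add(4, C) (Function('D')(C) = Add(C, 4) = Add(4, C))
r = -2436 (r = Mul(-87, 28) = -2436)
Function('I')(q) = Add(10284, Mul(5138, q)) (Function('I')(q) = Add(8, Mul(-1, Mul(Add(-2436, -133), Add(q, Add(4, q))))) = Add(8, Mul(-1, Mul(-2569, Add(4, Mul(2, q))))) = Add(8, Mul(-1, Add(-10276, Mul(-5138, q)))) = Add(8, Add(10276, Mul(5138, q))) = Add(10284, Mul(5138, q)))
Pow(Function('I')(-566), -1) = Pow(Add(10284, Mul(5138, -566)), -1) = Pow(Add(10284, -2908108), -1) = Pow(-2897824, -1) = Rational(-1, 2897824)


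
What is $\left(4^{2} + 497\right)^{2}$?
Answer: $263169$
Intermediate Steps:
$\left(4^{2} + 497\right)^{2} = \left(16 + 497\right)^{2} = 513^{2} = 263169$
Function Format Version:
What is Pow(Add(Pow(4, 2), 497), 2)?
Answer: 263169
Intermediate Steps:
Pow(Add(Pow(4, 2), 497), 2) = Pow(Add(16, 497), 2) = Pow(513, 2) = 263169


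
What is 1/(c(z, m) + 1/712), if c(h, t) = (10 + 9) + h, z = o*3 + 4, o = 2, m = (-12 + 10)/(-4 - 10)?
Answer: 712/20649 ≈ 0.034481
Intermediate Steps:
m = 1/7 (m = -2/(-14) = -2*(-1/14) = 1/7 ≈ 0.14286)
z = 10 (z = 2*3 + 4 = 6 + 4 = 10)
c(h, t) = 19 + h
1/(c(z, m) + 1/712) = 1/((19 + 10) + 1/712) = 1/(29 + 1/712) = 1/(20649/712) = 712/20649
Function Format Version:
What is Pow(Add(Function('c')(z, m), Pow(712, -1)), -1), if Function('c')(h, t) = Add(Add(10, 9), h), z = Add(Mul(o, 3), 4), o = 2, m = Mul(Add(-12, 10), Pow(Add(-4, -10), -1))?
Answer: Rational(712, 20649) ≈ 0.034481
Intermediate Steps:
m = Rational(1, 7) (m = Mul(-2, Pow(-14, -1)) = Mul(-2, Rational(-1, 14)) = Rational(1, 7) ≈ 0.14286)
z = 10 (z = Add(Mul(2, 3), 4) = Add(6, 4) = 10)
Function('c')(h, t) = Add(19, h)
Pow(Add(Function('c')(z, m), Pow(712, -1)), -1) = Pow(Add(Add(19, 10), Pow(712, -1)), -1) = Pow(Add(29, Rational(1, 712)), -1) = Pow(Rational(20649, 712), -1) = Rational(712, 20649)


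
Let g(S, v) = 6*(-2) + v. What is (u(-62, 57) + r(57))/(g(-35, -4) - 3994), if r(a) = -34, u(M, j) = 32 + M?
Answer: 32/2005 ≈ 0.015960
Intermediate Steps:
g(S, v) = -12 + v
(u(-62, 57) + r(57))/(g(-35, -4) - 3994) = ((32 - 62) - 34)/((-12 - 4) - 3994) = (-30 - 34)/(-16 - 3994) = -64/(-4010) = -64*(-1/4010) = 32/2005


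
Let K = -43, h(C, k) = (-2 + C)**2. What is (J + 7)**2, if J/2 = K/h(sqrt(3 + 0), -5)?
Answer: 709033 + 409360*sqrt(3) ≈ 1.4181e+6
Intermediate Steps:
J = -86/(-2 + sqrt(3))**2 (J = 2*(-43/(-2 + sqrt(3 + 0))**2) = 2*(-43/(-2 + sqrt(3))**2) = -86/(-2 + sqrt(3))**2 ≈ -1197.8)
(J + 7)**2 = ((-602 - 344*sqrt(3)) + 7)**2 = (-595 - 344*sqrt(3))**2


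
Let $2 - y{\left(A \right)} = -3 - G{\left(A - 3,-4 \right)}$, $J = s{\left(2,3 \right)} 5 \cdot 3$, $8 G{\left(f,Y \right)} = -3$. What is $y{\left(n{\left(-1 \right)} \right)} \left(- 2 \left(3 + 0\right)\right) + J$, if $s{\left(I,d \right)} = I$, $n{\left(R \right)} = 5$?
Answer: $\frac{9}{4} \approx 2.25$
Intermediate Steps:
$G{\left(f,Y \right)} = - \frac{3}{8}$ ($G{\left(f,Y \right)} = \frac{1}{8} \left(-3\right) = - \frac{3}{8}$)
$J = 30$ ($J = 2 \cdot 5 \cdot 3 = 10 \cdot 3 = 30$)
$y{\left(A \right)} = \frac{37}{8}$ ($y{\left(A \right)} = 2 - \left(-3 - - \frac{3}{8}\right) = 2 - \left(-3 + \frac{3}{8}\right) = 2 - - \frac{21}{8} = 2 + \frac{21}{8} = \frac{37}{8}$)
$y{\left(n{\left(-1 \right)} \right)} \left(- 2 \left(3 + 0\right)\right) + J = \frac{37 \left(- 2 \left(3 + 0\right)\right)}{8} + 30 = \frac{37 \left(\left(-2\right) 3\right)}{8} + 30 = \frac{37}{8} \left(-6\right) + 30 = - \frac{111}{4} + 30 = \frac{9}{4}$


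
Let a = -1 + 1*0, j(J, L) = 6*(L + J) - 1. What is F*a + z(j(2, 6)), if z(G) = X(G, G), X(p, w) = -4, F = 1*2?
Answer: -6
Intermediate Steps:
F = 2
j(J, L) = -1 + 6*J + 6*L (j(J, L) = 6*(J + L) - 1 = (6*J + 6*L) - 1 = -1 + 6*J + 6*L)
z(G) = -4
a = -1 (a = -1 + 0 = -1)
F*a + z(j(2, 6)) = 2*(-1) - 4 = -2 - 4 = -6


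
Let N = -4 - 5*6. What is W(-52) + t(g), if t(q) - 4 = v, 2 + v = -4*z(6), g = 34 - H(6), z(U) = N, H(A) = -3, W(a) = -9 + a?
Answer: 77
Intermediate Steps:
N = -34 (N = -4 - 30 = -34)
z(U) = -34
g = 37 (g = 34 - 1*(-3) = 34 + 3 = 37)
v = 134 (v = -2 - 4*(-34) = -2 + 136 = 134)
t(q) = 138 (t(q) = 4 + 134 = 138)
W(-52) + t(g) = (-9 - 52) + 138 = -61 + 138 = 77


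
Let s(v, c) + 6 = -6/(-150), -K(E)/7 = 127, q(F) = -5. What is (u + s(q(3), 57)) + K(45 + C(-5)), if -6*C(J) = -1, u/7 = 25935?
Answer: 4516251/25 ≈ 1.8065e+5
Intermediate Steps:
u = 181545 (u = 7*25935 = 181545)
C(J) = 1/6 (C(J) = -1/6*(-1) = 1/6)
K(E) = -889 (K(E) = -7*127 = -889)
s(v, c) = -149/25 (s(v, c) = -6 - 6/(-150) = -6 - 6*(-1/150) = -6 + 1/25 = -149/25)
(u + s(q(3), 57)) + K(45 + C(-5)) = (181545 - 149/25) - 889 = 4538476/25 - 889 = 4516251/25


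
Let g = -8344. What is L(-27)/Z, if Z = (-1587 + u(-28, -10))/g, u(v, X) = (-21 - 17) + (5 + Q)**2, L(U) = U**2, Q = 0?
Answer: 760347/200 ≈ 3801.7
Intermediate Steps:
u(v, X) = -13 (u(v, X) = (-21 - 17) + (5 + 0)**2 = -38 + 5**2 = -38 + 25 = -13)
Z = 200/1043 (Z = (-1587 - 13)/(-8344) = -1600*(-1/8344) = 200/1043 ≈ 0.19175)
L(-27)/Z = (-27)**2/(200/1043) = 729*(1043/200) = 760347/200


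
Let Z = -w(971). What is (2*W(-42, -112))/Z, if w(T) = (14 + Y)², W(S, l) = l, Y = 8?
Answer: 56/121 ≈ 0.46281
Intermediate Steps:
w(T) = 484 (w(T) = (14 + 8)² = 22² = 484)
Z = -484 (Z = -1*484 = -484)
(2*W(-42, -112))/Z = (2*(-112))/(-484) = -224*(-1/484) = 56/121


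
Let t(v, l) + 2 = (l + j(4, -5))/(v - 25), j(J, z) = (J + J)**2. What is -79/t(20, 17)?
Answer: 395/91 ≈ 4.3407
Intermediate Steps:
j(J, z) = 4*J**2 (j(J, z) = (2*J)**2 = 4*J**2)
t(v, l) = -2 + (64 + l)/(-25 + v) (t(v, l) = -2 + (l + 4*4**2)/(v - 25) = -2 + (l + 4*16)/(-25 + v) = -2 + (l + 64)/(-25 + v) = -2 + (64 + l)/(-25 + v))
-79/t(20, 17) = -79*(-25 + 20)/(114 + 17 - 2*20) = -79*(-5/(114 + 17 - 40)) = -79/((-1/5*91)) = -79/(-91/5) = -79*(-5/91) = 395/91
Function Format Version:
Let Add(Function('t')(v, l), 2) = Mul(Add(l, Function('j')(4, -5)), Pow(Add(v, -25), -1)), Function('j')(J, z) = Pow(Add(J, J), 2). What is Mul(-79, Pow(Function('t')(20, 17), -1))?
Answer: Rational(395, 91) ≈ 4.3407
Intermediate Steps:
Function('j')(J, z) = Mul(4, Pow(J, 2)) (Function('j')(J, z) = Pow(Mul(2, J), 2) = Mul(4, Pow(J, 2)))
Function('t')(v, l) = Add(-2, Mul(Pow(Add(-25, v), -1), Add(64, l))) (Function('t')(v, l) = Add(-2, Mul(Add(l, Mul(4, Pow(4, 2))), Pow(Add(v, -25), -1))) = Add(-2, Mul(Add(l, Mul(4, 16)), Pow(Add(-25, v), -1))) = Add(-2, Mul(Add(l, 64), Pow(Add(-25, v), -1))) = Add(-2, Mul(Add(64, l), Pow(Add(-25, v), -1))) = Add(-2, Mul(Pow(Add(-25, v), -1), Add(64, l))))
Mul(-79, Pow(Function('t')(20, 17), -1)) = Mul(-79, Pow(Mul(Pow(Add(-25, 20), -1), Add(114, 17, Mul(-2, 20))), -1)) = Mul(-79, Pow(Mul(Pow(-5, -1), Add(114, 17, -40)), -1)) = Mul(-79, Pow(Mul(Rational(-1, 5), 91), -1)) = Mul(-79, Pow(Rational(-91, 5), -1)) = Mul(-79, Rational(-5, 91)) = Rational(395, 91)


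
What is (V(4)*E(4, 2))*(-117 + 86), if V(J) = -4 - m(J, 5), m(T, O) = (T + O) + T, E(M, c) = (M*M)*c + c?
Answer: 17918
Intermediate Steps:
E(M, c) = c + c*M² (E(M, c) = M²*c + c = c*M² + c = c + c*M²)
m(T, O) = O + 2*T (m(T, O) = (O + T) + T = O + 2*T)
V(J) = -9 - 2*J (V(J) = -4 - (5 + 2*J) = -4 + (-5 - 2*J) = -9 - 2*J)
(V(4)*E(4, 2))*(-117 + 86) = ((-9 - 2*4)*(2*(1 + 4²)))*(-117 + 86) = ((-9 - 8)*(2*(1 + 16)))*(-31) = -34*17*(-31) = -17*34*(-31) = -578*(-31) = 17918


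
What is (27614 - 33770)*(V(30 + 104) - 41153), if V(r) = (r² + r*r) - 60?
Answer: 32632956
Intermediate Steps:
V(r) = -60 + 2*r² (V(r) = (r² + r²) - 60 = 2*r² - 60 = -60 + 2*r²)
(27614 - 33770)*(V(30 + 104) - 41153) = (27614 - 33770)*((-60 + 2*(30 + 104)²) - 41153) = -6156*((-60 + 2*134²) - 41153) = -6156*((-60 + 2*17956) - 41153) = -6156*((-60 + 35912) - 41153) = -6156*(35852 - 41153) = -6156*(-5301) = 32632956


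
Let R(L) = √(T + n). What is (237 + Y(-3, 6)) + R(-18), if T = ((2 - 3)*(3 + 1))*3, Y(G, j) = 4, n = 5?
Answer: 241 + I*√7 ≈ 241.0 + 2.6458*I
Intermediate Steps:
T = -12 (T = -1*4*3 = -4*3 = -12)
R(L) = I*√7 (R(L) = √(-12 + 5) = √(-7) = I*√7)
(237 + Y(-3, 6)) + R(-18) = (237 + 4) + I*√7 = 241 + I*√7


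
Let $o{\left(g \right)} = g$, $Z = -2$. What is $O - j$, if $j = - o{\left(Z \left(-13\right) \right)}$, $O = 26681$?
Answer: $26707$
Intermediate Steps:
$j = -26$ ($j = - \left(-2\right) \left(-13\right) = \left(-1\right) 26 = -26$)
$O - j = 26681 - -26 = 26681 + 26 = 26707$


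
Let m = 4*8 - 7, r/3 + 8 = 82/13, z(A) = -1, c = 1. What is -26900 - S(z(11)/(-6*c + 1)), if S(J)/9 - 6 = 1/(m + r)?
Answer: -6981203/259 ≈ -26954.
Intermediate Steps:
r = -66/13 (r = -24 + 3*(82/13) = -24 + 246/13 = -66/13 ≈ -5.0769)
m = 25 (m = 32 - 7 = 25)
S(J) = 14103/259 (S(J) = 54 + 9/(25 - 66/13) = 54 + 9/(259/13) = 54 + 9*(13/259) = 54 + 117/259 = 14103/259)
-26900 - S(z(11)/(-6*c + 1)) = -26900 - 1*14103/259 = -26900 - 14103/259 = -6981203/259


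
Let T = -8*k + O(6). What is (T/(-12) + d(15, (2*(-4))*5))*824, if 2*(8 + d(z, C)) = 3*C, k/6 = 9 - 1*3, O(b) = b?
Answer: -36668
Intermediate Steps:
k = 36 (k = 6*(9 - 1*3) = 6*(9 - 3) = 6*6 = 36)
d(z, C) = -8 + 3*C/2 (d(z, C) = -8 + (3*C)/2 = -8 + 3*C/2)
T = -282 (T = -8*36 + 6 = -288 + 6 = -282)
(T/(-12) + d(15, (2*(-4))*5))*824 = (-282/(-12) + (-8 + 3*((2*(-4))*5)/2))*824 = (-282*(-1/12) + (-8 + 3*(-8*5)/2))*824 = (47/2 + (-8 + (3/2)*(-40)))*824 = (47/2 + (-8 - 60))*824 = (47/2 - 68)*824 = -89/2*824 = -36668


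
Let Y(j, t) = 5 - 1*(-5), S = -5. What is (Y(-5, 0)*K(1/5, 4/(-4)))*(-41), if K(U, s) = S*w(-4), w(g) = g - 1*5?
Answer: -18450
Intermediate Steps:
w(g) = -5 + g (w(g) = g - 5 = -5 + g)
K(U, s) = 45 (K(U, s) = -5*(-5 - 4) = -5*(-9) = 45)
Y(j, t) = 10 (Y(j, t) = 5 + 5 = 10)
(Y(-5, 0)*K(1/5, 4/(-4)))*(-41) = (10*45)*(-41) = 450*(-41) = -18450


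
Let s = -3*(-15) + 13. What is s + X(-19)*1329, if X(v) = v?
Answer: -25193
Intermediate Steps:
s = 58 (s = 45 + 13 = 58)
s + X(-19)*1329 = 58 - 19*1329 = 58 - 25251 = -25193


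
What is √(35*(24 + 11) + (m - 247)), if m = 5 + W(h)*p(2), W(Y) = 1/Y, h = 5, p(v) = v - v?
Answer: √983 ≈ 31.353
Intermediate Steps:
p(v) = 0
m = 5 (m = 5 + 0/5 = 5 + (⅕)*0 = 5 + 0 = 5)
√(35*(24 + 11) + (m - 247)) = √(35*(24 + 11) + (5 - 247)) = √(35*35 - 242) = √(1225 - 242) = √983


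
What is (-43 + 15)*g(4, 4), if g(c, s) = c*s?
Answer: -448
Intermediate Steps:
(-43 + 15)*g(4, 4) = (-43 + 15)*(4*4) = -28*16 = -448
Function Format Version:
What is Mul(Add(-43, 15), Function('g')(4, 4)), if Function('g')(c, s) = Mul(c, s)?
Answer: -448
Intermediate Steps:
Mul(Add(-43, 15), Function('g')(4, 4)) = Mul(Add(-43, 15), Mul(4, 4)) = Mul(-28, 16) = -448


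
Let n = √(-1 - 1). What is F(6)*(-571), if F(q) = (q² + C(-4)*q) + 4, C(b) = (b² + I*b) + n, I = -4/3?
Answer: -95928 - 3426*I*√2 ≈ -95928.0 - 4845.1*I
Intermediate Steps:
n = I*√2 (n = √(-2) = I*√2 ≈ 1.4142*I)
I = -4/3 (I = -4*⅓ = -4/3 ≈ -1.3333)
C(b) = b² - 4*b/3 + I*√2 (C(b) = (b² - 4*b/3) + I*√2 = b² - 4*b/3 + I*√2)
F(q) = 4 + q² + q*(64/3 + I*√2) (F(q) = (q² + ((-4)² - 4/3*(-4) + I*√2)*q) + 4 = (q² + (16 + 16/3 + I*√2)*q) + 4 = (q² + (64/3 + I*√2)*q) + 4 = (q² + q*(64/3 + I*√2)) + 4 = 4 + q² + q*(64/3 + I*√2))
F(6)*(-571) = (4 + 6² + (64/3)*6 + I*6*√2)*(-571) = (4 + 36 + 128 + 6*I*√2)*(-571) = (168 + 6*I*√2)*(-571) = -95928 - 3426*I*√2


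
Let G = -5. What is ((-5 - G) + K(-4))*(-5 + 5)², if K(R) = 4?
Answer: 0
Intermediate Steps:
((-5 - G) + K(-4))*(-5 + 5)² = ((-5 - 1*(-5)) + 4)*(-5 + 5)² = ((-5 + 5) + 4)*0² = (0 + 4)*0 = 4*0 = 0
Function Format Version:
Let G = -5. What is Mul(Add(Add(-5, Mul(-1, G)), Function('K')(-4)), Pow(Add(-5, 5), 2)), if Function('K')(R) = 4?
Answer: 0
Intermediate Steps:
Mul(Add(Add(-5, Mul(-1, G)), Function('K')(-4)), Pow(Add(-5, 5), 2)) = Mul(Add(Add(-5, Mul(-1, -5)), 4), Pow(Add(-5, 5), 2)) = Mul(Add(Add(-5, 5), 4), Pow(0, 2)) = Mul(Add(0, 4), 0) = Mul(4, 0) = 0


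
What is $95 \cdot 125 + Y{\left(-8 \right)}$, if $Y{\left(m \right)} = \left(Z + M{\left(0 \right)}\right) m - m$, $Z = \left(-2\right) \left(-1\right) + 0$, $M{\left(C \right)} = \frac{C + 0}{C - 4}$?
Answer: $11867$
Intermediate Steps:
$M{\left(C \right)} = \frac{C}{-4 + C}$
$Z = 2$ ($Z = 2 + 0 = 2$)
$Y{\left(m \right)} = m$ ($Y{\left(m \right)} = \left(2 + \frac{0}{-4 + 0}\right) m - m = \left(2 + \frac{0}{-4}\right) m - m = \left(2 + 0 \left(- \frac{1}{4}\right)\right) m - m = \left(2 + 0\right) m - m = 2 m - m = m$)
$95 \cdot 125 + Y{\left(-8 \right)} = 95 \cdot 125 - 8 = 11875 - 8 = 11867$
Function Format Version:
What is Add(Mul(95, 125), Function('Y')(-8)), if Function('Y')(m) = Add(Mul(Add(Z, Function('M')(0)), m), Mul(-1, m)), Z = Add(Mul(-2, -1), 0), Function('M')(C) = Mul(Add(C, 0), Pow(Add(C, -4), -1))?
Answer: 11867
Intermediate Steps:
Function('M')(C) = Mul(C, Pow(Add(-4, C), -1))
Z = 2 (Z = Add(2, 0) = 2)
Function('Y')(m) = m (Function('Y')(m) = Add(Mul(Add(2, Mul(0, Pow(Add(-4, 0), -1))), m), Mul(-1, m)) = Add(Mul(Add(2, Mul(0, Pow(-4, -1))), m), Mul(-1, m)) = Add(Mul(Add(2, Mul(0, Rational(-1, 4))), m), Mul(-1, m)) = Add(Mul(Add(2, 0), m), Mul(-1, m)) = Add(Mul(2, m), Mul(-1, m)) = m)
Add(Mul(95, 125), Function('Y')(-8)) = Add(Mul(95, 125), -8) = Add(11875, -8) = 11867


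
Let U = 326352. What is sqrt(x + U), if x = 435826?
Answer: sqrt(762178) ≈ 873.03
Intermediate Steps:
sqrt(x + U) = sqrt(435826 + 326352) = sqrt(762178)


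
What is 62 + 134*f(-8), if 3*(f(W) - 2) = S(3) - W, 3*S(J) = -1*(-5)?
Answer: 6856/9 ≈ 761.78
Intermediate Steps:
S(J) = 5/3 (S(J) = (-1*(-5))/3 = (1/3)*5 = 5/3)
f(W) = 23/9 - W/3 (f(W) = 2 + (5/3 - W)/3 = 2 + (5/9 - W/3) = 23/9 - W/3)
62 + 134*f(-8) = 62 + 134*(23/9 - 1/3*(-8)) = 62 + 134*(23/9 + 8/3) = 62 + 134*(47/9) = 62 + 6298/9 = 6856/9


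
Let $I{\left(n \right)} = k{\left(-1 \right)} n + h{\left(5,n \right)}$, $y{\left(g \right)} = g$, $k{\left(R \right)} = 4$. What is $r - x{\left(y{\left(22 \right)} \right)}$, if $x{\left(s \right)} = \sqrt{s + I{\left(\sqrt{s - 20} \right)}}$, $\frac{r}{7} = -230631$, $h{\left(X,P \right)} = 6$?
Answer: $-1614417 - 2 \sqrt{7 + \sqrt{2}} \approx -1.6144 \cdot 10^{6}$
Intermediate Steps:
$I{\left(n \right)} = 6 + 4 n$ ($I{\left(n \right)} = 4 n + 6 = 6 + 4 n$)
$r = -1614417$ ($r = 7 \left(-230631\right) = -1614417$)
$x{\left(s \right)} = \sqrt{6 + s + 4 \sqrt{-20 + s}}$ ($x{\left(s \right)} = \sqrt{s + \left(6 + 4 \sqrt{s - 20}\right)} = \sqrt{s + \left(6 + 4 \sqrt{-20 + s}\right)} = \sqrt{6 + s + 4 \sqrt{-20 + s}}$)
$r - x{\left(y{\left(22 \right)} \right)} = -1614417 - \sqrt{6 + 22 + 4 \sqrt{-20 + 22}} = -1614417 - \sqrt{6 + 22 + 4 \sqrt{2}} = -1614417 - \sqrt{28 + 4 \sqrt{2}}$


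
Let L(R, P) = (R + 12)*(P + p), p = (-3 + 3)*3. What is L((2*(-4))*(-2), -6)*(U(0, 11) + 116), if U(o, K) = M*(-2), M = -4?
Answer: -20832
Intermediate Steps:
p = 0 (p = 0*3 = 0)
L(R, P) = P*(12 + R) (L(R, P) = (R + 12)*(P + 0) = (12 + R)*P = P*(12 + R))
U(o, K) = 8 (U(o, K) = -4*(-2) = 8)
L((2*(-4))*(-2), -6)*(U(0, 11) + 116) = (-6*(12 + (2*(-4))*(-2)))*(8 + 116) = -6*(12 - 8*(-2))*124 = -6*(12 + 16)*124 = -6*28*124 = -168*124 = -20832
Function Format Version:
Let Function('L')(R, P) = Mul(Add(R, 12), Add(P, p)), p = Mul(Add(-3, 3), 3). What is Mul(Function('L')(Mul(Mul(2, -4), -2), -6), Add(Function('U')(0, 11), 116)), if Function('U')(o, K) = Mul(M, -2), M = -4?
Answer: -20832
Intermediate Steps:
p = 0 (p = Mul(0, 3) = 0)
Function('L')(R, P) = Mul(P, Add(12, R)) (Function('L')(R, P) = Mul(Add(R, 12), Add(P, 0)) = Mul(Add(12, R), P) = Mul(P, Add(12, R)))
Function('U')(o, K) = 8 (Function('U')(o, K) = Mul(-4, -2) = 8)
Mul(Function('L')(Mul(Mul(2, -4), -2), -6), Add(Function('U')(0, 11), 116)) = Mul(Mul(-6, Add(12, Mul(Mul(2, -4), -2))), Add(8, 116)) = Mul(Mul(-6, Add(12, Mul(-8, -2))), 124) = Mul(Mul(-6, Add(12, 16)), 124) = Mul(Mul(-6, 28), 124) = Mul(-168, 124) = -20832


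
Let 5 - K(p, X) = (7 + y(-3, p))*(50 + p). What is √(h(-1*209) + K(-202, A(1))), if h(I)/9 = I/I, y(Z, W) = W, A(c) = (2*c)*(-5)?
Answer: I*√29626 ≈ 172.12*I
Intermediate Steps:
A(c) = -10*c
h(I) = 9 (h(I) = 9*(I/I) = 9*1 = 9)
K(p, X) = 5 - (7 + p)*(50 + p)
√(h(-1*209) + K(-202, A(1))) = √(9 + (-345 - 1*(-202)² - 57*(-202))) = √(9 + (-345 - 1*40804 + 11514)) = √(9 + (-345 - 40804 + 11514)) = √(9 - 29635) = √(-29626) = I*√29626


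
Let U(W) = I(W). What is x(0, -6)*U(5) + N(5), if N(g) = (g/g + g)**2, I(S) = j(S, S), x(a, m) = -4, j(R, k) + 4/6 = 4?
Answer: 68/3 ≈ 22.667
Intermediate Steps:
j(R, k) = 10/3 (j(R, k) = -2/3 + 4 = 10/3)
I(S) = 10/3
U(W) = 10/3
N(g) = (1 + g)**2
x(0, -6)*U(5) + N(5) = -4*10/3 + (1 + 5)**2 = -40/3 + 6**2 = -40/3 + 36 = 68/3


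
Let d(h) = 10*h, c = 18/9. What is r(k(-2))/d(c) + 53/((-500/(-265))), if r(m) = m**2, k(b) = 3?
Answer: 1427/50 ≈ 28.540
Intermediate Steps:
c = 2 (c = 18*(1/9) = 2)
r(k(-2))/d(c) + 53/((-500/(-265))) = 3**2/((10*2)) + 53/((-500/(-265))) = 9/20 + 53/((-500*(-1/265))) = 9*(1/20) + 53/(100/53) = 9/20 + 53*(53/100) = 9/20 + 2809/100 = 1427/50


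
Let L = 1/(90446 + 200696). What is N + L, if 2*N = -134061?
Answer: -9757696915/145571 ≈ -67031.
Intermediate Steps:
N = -134061/2 (N = (½)*(-134061) = -134061/2 ≈ -67031.)
L = 1/291142 ≈ 3.4348e-6
N + L = -134061/2 + 1/291142 = -9757696915/145571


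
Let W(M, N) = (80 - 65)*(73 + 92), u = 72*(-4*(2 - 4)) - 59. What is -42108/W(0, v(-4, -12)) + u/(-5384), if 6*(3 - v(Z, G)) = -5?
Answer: -6908759/403800 ≈ -17.109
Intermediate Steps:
v(Z, G) = 23/6 (v(Z, G) = 3 - 1/6*(-5) = 3 + 5/6 = 23/6)
u = 517 (u = 72*(-4*(-2)) - 59 = 72*8 - 59 = 576 - 59 = 517)
W(M, N) = 2475 (W(M, N) = 15*165 = 2475)
-42108/W(0, v(-4, -12)) + u/(-5384) = -42108/2475 + 517/(-5384) = -42108*1/2475 + 517*(-1/5384) = -1276/75 - 517/5384 = -6908759/403800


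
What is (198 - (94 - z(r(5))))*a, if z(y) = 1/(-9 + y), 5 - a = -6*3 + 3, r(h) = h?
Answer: 2075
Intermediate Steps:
a = 20 (a = 5 - (-6*3 + 3) = 5 - (-18 + 3) = 5 - 1*(-15) = 5 + 15 = 20)
(198 - (94 - z(r(5))))*a = (198 - (94 - 1/(-9 + 5)))*20 = (198 - (94 - 1/(-4)))*20 = (198 - (94 - 1*(-¼)))*20 = (198 - (94 + ¼))*20 = (198 - 1*377/4)*20 = (198 - 377/4)*20 = (415/4)*20 = 2075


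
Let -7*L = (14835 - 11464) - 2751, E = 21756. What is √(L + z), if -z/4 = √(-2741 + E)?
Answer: 2*√(-1085 - 49*√19015)/7 ≈ 25.301*I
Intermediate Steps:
L = -620/7 (L = -((14835 - 11464) - 2751)/7 = -(3371 - 2751)/7 = -⅐*620 = -620/7 ≈ -88.571)
z = -4*√19015 (z = -4*√(-2741 + 21756) = -4*√19015 ≈ -551.58)
√(L + z) = √(-620/7 - 4*√19015)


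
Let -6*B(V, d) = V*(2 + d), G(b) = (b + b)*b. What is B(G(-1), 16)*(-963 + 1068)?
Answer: -630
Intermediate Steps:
G(b) = 2*b**2 (G(b) = (2*b)*b = 2*b**2)
B(V, d) = -V*(2 + d)/6
B(G(-1), 16)*(-963 + 1068) = (-2*(-1)**2*(2 + 16)/6)*(-963 + 1068) = -1/6*2*1*18*105 = -1/6*2*18*105 = -6*105 = -630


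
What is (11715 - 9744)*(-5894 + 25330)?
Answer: 38308356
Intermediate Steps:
(11715 - 9744)*(-5894 + 25330) = 1971*19436 = 38308356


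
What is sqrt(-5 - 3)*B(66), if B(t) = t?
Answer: 132*I*sqrt(2) ≈ 186.68*I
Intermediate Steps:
sqrt(-5 - 3)*B(66) = sqrt(-5 - 3)*66 = sqrt(-8)*66 = (2*I*sqrt(2))*66 = 132*I*sqrt(2)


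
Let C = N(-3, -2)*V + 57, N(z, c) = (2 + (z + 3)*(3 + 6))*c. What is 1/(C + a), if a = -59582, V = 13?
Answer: -1/59577 ≈ -1.6785e-5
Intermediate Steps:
N(z, c) = c*(29 + 9*z) (N(z, c) = (2 + (3 + z)*9)*c = (2 + (27 + 9*z))*c = (29 + 9*z)*c = c*(29 + 9*z))
C = 5 (C = -2*(29 + 9*(-3))*13 + 57 = -2*(29 - 27)*13 + 57 = -2*2*13 + 57 = -4*13 + 57 = -52 + 57 = 5)
1/(C + a) = 1/(5 - 59582) = 1/(-59577) = -1/59577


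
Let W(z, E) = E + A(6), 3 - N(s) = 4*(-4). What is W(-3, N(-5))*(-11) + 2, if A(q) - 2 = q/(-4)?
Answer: -425/2 ≈ -212.50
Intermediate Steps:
A(q) = 2 - q/4 (A(q) = 2 + q/(-4) = 2 + q*(-¼) = 2 - q/4)
N(s) = 19 (N(s) = 3 - 4*(-4) = 3 - 1*(-16) = 3 + 16 = 19)
W(z, E) = ½ + E (W(z, E) = E + (2 - ¼*6) = E + (2 - 3/2) = E + ½ = ½ + E)
W(-3, N(-5))*(-11) + 2 = (½ + 19)*(-11) + 2 = (39/2)*(-11) + 2 = -429/2 + 2 = -425/2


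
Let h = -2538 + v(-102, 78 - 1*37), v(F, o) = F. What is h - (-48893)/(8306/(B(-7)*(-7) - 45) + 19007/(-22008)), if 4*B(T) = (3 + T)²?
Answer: -564801643272/184185959 ≈ -3066.5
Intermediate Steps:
B(T) = (3 + T)²/4
h = -2640 (h = -2538 - 102 = -2640)
h - (-48893)/(8306/(B(-7)*(-7) - 45) + 19007/(-22008)) = -2640 - (-48893)/(8306/(((3 - 7)²/4)*(-7) - 45) + 19007/(-22008)) = -2640 - (-48893)/(8306/(((¼)*(-4)²)*(-7) - 45) + 19007*(-1/22008)) = -2640 - (-48893)/(8306/(((¼)*16)*(-7) - 45) - 19007/22008) = -2640 - (-48893)/(8306/(4*(-7) - 45) - 19007/22008) = -2640 - (-48893)/(8306/(-28 - 45) - 19007/22008) = -2640 - (-48893)/(8306/(-73) - 19007/22008) = -2640 - (-48893)/(8306*(-1/73) - 19007/22008) = -2640 - (-48893)/(-8306/73 - 19007/22008) = -2640 - (-48893)/(-184185959/1606584) = -2640 - (-48893)*(-1606584)/184185959 = -2640 - 1*78550711512/184185959 = -2640 - 78550711512/184185959 = -564801643272/184185959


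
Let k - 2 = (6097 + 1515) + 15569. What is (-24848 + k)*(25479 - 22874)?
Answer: -4337325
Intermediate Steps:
k = 23183 (k = 2 + ((6097 + 1515) + 15569) = 2 + (7612 + 15569) = 2 + 23181 = 23183)
(-24848 + k)*(25479 - 22874) = (-24848 + 23183)*(25479 - 22874) = -1665*2605 = -4337325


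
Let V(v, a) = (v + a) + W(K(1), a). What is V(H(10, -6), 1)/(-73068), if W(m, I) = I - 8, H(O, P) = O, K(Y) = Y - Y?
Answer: -1/18267 ≈ -5.4744e-5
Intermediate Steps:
K(Y) = 0
W(m, I) = -8 + I
V(v, a) = -8 + v + 2*a (V(v, a) = (v + a) + (-8 + a) = (a + v) + (-8 + a) = -8 + v + 2*a)
V(H(10, -6), 1)/(-73068) = (-8 + 10 + 2*1)/(-73068) = (-8 + 10 + 2)*(-1/73068) = 4*(-1/73068) = -1/18267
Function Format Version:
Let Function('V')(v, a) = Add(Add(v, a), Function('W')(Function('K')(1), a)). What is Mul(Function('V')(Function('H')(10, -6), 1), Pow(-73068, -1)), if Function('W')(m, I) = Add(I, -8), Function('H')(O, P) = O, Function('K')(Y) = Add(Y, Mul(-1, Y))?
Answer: Rational(-1, 18267) ≈ -5.4744e-5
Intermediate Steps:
Function('K')(Y) = 0
Function('W')(m, I) = Add(-8, I)
Function('V')(v, a) = Add(-8, v, Mul(2, a)) (Function('V')(v, a) = Add(Add(v, a), Add(-8, a)) = Add(Add(a, v), Add(-8, a)) = Add(-8, v, Mul(2, a)))
Mul(Function('V')(Function('H')(10, -6), 1), Pow(-73068, -1)) = Mul(Add(-8, 10, Mul(2, 1)), Pow(-73068, -1)) = Mul(Add(-8, 10, 2), Rational(-1, 73068)) = Mul(4, Rational(-1, 73068)) = Rational(-1, 18267)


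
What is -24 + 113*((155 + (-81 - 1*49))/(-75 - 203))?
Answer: -9497/278 ≈ -34.162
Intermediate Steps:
-24 + 113*((155 + (-81 - 1*49))/(-75 - 203)) = -24 + 113*((155 + (-81 - 49))/(-278)) = -24 + 113*((155 - 130)*(-1/278)) = -24 + 113*(25*(-1/278)) = -24 + 113*(-25/278) = -24 - 2825/278 = -9497/278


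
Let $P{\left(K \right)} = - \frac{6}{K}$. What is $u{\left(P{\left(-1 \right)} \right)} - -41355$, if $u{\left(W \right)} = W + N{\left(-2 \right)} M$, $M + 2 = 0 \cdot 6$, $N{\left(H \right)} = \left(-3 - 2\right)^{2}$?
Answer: $41311$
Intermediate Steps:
$N{\left(H \right)} = 25$ ($N{\left(H \right)} = \left(-5\right)^{2} = 25$)
$M = -2$ ($M = -2 + 0 \cdot 6 = -2 + 0 = -2$)
$u{\left(W \right)} = -50 + W$ ($u{\left(W \right)} = W + 25 \left(-2\right) = W - 50 = -50 + W$)
$u{\left(P{\left(-1 \right)} \right)} - -41355 = \left(-50 - \frac{6}{-1}\right) - -41355 = \left(-50 - -6\right) + 41355 = \left(-50 + 6\right) + 41355 = -44 + 41355 = 41311$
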